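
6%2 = 0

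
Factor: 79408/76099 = 2^4*7^1*709^1*76099^( - 1)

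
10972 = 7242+3730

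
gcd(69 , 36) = 3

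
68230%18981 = 11287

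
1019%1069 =1019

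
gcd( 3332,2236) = 4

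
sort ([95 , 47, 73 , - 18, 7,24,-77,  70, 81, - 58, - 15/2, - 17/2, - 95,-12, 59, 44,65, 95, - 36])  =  [ - 95,-77, - 58, - 36,- 18,-12, - 17/2,-15/2, 7,24,44, 47, 59  ,  65, 70,73, 81, 95, 95 ]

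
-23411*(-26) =608686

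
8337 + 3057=11394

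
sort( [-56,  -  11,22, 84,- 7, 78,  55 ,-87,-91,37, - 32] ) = [ - 91,-87, -56, - 32,  -  11,-7,  22,  37, 55,78,  84 ]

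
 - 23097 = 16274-39371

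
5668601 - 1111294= 4557307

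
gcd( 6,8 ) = 2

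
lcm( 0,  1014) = 0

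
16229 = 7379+8850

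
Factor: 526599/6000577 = 3^2*11^( - 1)*31^( - 1)*17597^( -1)*58511^1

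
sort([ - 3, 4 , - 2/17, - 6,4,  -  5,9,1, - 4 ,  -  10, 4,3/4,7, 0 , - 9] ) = [ - 10,-9, -6, - 5 , - 4, - 3, - 2/17 , 0  ,  3/4,1,4, 4, 4,7, 9]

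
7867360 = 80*98342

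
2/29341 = 2/29341 = 0.00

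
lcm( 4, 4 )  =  4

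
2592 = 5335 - 2743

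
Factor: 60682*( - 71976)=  - 4367647632 = -2^4*3^1*2999^1*30341^1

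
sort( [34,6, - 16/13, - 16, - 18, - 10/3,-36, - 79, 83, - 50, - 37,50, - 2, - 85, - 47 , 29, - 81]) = [ - 85, - 81 , - 79,-50, - 47, - 37, - 36, - 18, - 16, - 10/3 , - 2,-16/13,6,29,34, 50,83 ]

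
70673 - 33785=36888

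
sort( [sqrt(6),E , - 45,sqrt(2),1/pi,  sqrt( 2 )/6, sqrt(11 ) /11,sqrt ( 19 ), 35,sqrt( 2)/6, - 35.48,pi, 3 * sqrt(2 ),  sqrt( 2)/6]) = [- 45,-35.48,sqrt(2)/6 , sqrt(2 )/6, sqrt( 2)/6, sqrt (11)/11, 1/pi,sqrt( 2),sqrt (6), E,pi,3*sqrt( 2),sqrt(19 ),35] 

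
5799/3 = 1933 = 1933.00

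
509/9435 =509/9435 = 0.05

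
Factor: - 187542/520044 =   -  207/574 = - 2^( - 1) * 3^2*7^( -1)*23^1*41^ ( - 1)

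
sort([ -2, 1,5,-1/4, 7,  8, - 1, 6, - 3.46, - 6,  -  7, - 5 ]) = [ -7, - 6, - 5, - 3.46, - 2, - 1 , - 1/4, 1, 5,6, 7,  8 ]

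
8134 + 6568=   14702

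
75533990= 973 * 77630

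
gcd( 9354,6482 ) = 2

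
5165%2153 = 859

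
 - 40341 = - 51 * 791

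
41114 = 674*61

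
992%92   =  72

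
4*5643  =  22572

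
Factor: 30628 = 2^2* 13^1*19^1*31^1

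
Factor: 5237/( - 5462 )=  - 2^(  -  1 )*2731^( - 1 )*5237^1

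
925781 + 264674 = 1190455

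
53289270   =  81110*657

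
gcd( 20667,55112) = 6889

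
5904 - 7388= -1484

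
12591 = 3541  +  9050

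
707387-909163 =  - 201776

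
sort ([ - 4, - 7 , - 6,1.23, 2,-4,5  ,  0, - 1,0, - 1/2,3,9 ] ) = [ - 7, - 6, - 4, - 4,-1, - 1/2,0, 0, 1.23,2, 3, 5,  9] 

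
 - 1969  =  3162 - 5131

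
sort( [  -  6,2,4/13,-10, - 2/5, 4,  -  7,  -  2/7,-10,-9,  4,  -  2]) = [ - 10, - 10,  -  9,-7, - 6,  -  2 , - 2/5, - 2/7,4/13 , 2, 4,4]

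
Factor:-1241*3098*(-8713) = 33498156634 = 2^1*17^1* 73^1 * 1549^1*8713^1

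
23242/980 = 11621/490= 23.72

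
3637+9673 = 13310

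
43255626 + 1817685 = 45073311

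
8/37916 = 2/9479 = 0.00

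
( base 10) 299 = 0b100101011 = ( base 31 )9k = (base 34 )8r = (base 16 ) 12b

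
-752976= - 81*9296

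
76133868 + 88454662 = 164588530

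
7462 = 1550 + 5912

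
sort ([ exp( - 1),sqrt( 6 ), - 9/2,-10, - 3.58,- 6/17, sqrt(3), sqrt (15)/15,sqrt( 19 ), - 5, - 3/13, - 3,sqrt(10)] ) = [ - 10,- 5,-9/2, -3.58, - 3,-6/17, - 3/13, sqrt(15 )/15, exp( - 1),sqrt( 3),sqrt( 6),sqrt( 10),  sqrt ( 19) ] 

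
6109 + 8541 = 14650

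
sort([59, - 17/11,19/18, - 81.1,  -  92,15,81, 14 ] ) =[ - 92, -81.1, - 17/11, 19/18,14,  15, 59,  81 ]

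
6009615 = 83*72405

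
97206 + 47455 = 144661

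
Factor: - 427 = -7^1*61^1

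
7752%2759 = 2234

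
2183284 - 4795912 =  - 2612628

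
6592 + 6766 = 13358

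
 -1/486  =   - 1 + 485/486= - 0.00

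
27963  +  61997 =89960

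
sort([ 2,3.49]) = [ 2,3.49 ] 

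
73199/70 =10457/10  =  1045.70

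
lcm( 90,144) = 720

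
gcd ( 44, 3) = 1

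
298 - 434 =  - 136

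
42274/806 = 21137/403 = 52.45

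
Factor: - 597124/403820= - 5^( - 1)  *  11^1*41^1 *61^ ( - 1 ) = - 451/305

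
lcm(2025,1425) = 38475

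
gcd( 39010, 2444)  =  94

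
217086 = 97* 2238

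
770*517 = 398090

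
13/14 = 13/14 = 0.93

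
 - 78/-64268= 39/32134 = 0.00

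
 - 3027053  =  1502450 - 4529503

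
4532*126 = 571032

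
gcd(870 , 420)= 30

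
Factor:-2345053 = -2345053^1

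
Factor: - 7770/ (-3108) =2^( - 1)*5^1 = 5/2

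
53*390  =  20670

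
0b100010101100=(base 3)10001020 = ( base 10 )2220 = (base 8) 4254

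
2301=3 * 767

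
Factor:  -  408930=-2^1*3^1*5^1*43^1*317^1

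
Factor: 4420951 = 647^1*6833^1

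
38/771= 38/771  =  0.05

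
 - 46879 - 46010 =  - 92889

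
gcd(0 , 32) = 32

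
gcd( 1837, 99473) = 11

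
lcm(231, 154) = 462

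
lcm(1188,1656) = 54648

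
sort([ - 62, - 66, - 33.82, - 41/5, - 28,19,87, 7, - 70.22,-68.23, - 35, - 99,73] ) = [  -  99 ,-70.22, - 68.23, - 66,-62, - 35, - 33.82, - 28, - 41/5,  7,19, 73, 87]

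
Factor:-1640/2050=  - 4/5 =- 2^2 *5^( - 1 ) 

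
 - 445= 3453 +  - 3898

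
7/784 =1/112 = 0.01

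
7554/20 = 377 + 7/10 = 377.70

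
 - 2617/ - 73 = 35 + 62/73 = 35.85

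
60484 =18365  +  42119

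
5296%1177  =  588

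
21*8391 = 176211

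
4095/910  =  9/2 = 4.50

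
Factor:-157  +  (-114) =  - 271 = - 271^1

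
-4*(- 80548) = 322192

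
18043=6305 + 11738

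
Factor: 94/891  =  2^1*3^( - 4 )*11^( - 1 )*47^1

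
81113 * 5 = 405565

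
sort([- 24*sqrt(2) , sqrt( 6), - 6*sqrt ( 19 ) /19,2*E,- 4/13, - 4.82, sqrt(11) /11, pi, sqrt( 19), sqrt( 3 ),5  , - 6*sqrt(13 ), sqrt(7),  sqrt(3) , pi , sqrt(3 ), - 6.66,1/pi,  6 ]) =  [ - 24*sqrt( 2), - 6*sqrt( 13),- 6.66,-4.82, - 6*sqrt( 19 ) /19, - 4/13,sqrt( 11) /11, 1/pi , sqrt( 3),sqrt( 3), sqrt(3) , sqrt( 6),sqrt( 7),  pi, pi, sqrt(19),5 , 2*E, 6]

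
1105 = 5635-4530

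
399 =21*19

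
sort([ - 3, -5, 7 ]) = [ - 5, - 3,7 ]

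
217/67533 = 217/67533 = 0.00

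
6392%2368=1656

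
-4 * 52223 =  - 208892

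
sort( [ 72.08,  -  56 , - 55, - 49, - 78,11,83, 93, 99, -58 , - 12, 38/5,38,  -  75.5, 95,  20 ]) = [- 78, - 75.5, -58, - 56, - 55, - 49, - 12 , 38/5, 11, 20 , 38,72.08, 83,93  ,  95, 99]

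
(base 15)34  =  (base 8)61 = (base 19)2b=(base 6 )121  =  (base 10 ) 49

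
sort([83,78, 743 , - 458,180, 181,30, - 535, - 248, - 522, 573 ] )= [ - 535,  -  522, - 458, - 248, 30 , 78 , 83, 180,181,573,743] 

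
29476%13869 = 1738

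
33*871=28743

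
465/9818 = 465/9818 = 0.05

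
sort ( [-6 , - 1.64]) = [ - 6,-1.64] 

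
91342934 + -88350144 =2992790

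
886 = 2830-1944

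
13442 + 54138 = 67580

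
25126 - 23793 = 1333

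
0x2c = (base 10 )44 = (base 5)134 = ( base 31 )1D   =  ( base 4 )230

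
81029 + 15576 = 96605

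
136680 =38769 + 97911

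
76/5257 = 76/5257 =0.01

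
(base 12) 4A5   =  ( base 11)588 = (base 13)41c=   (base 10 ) 701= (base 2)1010111101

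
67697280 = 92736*730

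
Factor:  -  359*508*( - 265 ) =48328580 = 2^2*5^1*53^1*127^1*359^1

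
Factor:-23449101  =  - 3^1*13^1*601259^1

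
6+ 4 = 10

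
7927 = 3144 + 4783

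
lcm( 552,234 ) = 21528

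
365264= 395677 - 30413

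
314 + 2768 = 3082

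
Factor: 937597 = 239^1 * 3923^1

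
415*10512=4362480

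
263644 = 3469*76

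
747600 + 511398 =1258998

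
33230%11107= 11016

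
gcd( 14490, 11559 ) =3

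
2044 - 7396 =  - 5352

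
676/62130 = 338/31065 = 0.01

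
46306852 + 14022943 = 60329795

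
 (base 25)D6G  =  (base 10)8291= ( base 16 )2063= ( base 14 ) 3043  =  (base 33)7k8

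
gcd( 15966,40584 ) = 6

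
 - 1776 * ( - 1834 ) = 3257184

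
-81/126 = -1+5/14= - 0.64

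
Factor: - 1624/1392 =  - 2^( - 1)*3^( - 1 )*7^1  =  - 7/6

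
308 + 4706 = 5014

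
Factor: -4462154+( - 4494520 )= - 8956674 =- 2^1  *3^2*103^1*4831^1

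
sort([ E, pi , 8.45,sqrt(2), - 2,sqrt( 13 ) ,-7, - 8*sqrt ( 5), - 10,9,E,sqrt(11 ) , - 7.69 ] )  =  [  -  8*sqrt(5 ), - 10, - 7.69 ,  -  7, - 2, sqrt( 2),E,E,pi, sqrt(11 ),sqrt(13 ), 8.45,9]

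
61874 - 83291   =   - 21417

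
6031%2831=369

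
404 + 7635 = 8039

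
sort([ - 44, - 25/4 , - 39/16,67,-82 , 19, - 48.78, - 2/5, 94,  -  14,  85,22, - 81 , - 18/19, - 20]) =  [-82, - 81, - 48.78,-44, - 20, - 14, - 25/4 ,-39/16, - 18/19 , - 2/5,  19,  22,67,85, 94 ] 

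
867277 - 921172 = -53895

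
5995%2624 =747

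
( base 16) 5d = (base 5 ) 333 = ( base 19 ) 4h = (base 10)93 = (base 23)41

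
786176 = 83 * 9472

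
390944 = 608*643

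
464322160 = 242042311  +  222279849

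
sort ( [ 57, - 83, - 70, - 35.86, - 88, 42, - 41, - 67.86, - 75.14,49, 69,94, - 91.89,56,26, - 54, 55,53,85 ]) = [ - 91.89, - 88, - 83, - 75.14, - 70,- 67.86, - 54 ,-41, - 35.86,26, 42, 49, 53, 55, 56, 57,69, 85,94]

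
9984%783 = 588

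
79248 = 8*9906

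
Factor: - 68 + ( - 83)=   -  151 = - 151^1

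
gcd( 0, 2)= 2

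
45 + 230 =275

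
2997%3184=2997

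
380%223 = 157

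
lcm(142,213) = 426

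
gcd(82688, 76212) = 4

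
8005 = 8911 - 906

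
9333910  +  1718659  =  11052569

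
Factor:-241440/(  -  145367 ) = 2^5*3^1*5^1*17^(  -  2 )= 480/289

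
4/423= 4/423 = 0.01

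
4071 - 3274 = 797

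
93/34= 2+25/34 = 2.74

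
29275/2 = 29275/2=14637.50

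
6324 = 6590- 266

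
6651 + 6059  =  12710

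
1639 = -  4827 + 6466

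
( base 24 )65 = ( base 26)5J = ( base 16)95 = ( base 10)149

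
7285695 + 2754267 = 10039962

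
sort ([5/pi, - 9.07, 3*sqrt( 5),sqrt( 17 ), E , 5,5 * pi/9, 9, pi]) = [-9.07,5/pi,5*pi/9,E,pi, sqrt(17),5,3*sqrt( 5),9 ] 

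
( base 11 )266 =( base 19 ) ga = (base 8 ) 472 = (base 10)314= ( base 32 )9q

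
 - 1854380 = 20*( - 92719)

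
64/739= 64/739 = 0.09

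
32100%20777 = 11323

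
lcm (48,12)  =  48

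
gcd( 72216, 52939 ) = 1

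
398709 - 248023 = 150686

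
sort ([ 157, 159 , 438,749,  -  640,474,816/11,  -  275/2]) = [  -  640 ,-275/2,816/11,157,  159,438  ,  474,749]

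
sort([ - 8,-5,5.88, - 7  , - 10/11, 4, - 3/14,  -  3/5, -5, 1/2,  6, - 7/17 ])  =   [ - 8,-7,-5, -5, - 10/11,  -  3/5, - 7/17,-3/14,1/2,4,  5.88, 6]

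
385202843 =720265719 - 335062876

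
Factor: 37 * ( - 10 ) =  - 370 = - 2^1*5^1*37^1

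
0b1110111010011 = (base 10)7635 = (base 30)8ef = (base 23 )e9m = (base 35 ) 685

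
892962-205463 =687499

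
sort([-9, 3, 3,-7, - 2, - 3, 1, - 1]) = [-9,  -  7,-3, - 2, - 1,1,3, 3 ]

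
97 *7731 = 749907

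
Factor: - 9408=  - 2^6*3^1*7^2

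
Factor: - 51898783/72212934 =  - 2^ ( - 1 )*3^(-1 ) * 97^1 * 227^1*2357^1*12035489^ ( - 1) 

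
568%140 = 8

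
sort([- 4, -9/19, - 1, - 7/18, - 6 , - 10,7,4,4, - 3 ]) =[ - 10 , - 6, - 4,- 3 ,-1, - 9/19, - 7/18,  4, 4,7] 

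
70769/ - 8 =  - 8847 +7/8 =- 8846.12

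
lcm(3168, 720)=15840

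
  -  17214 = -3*5738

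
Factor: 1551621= 3^1*517207^1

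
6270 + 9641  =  15911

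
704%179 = 167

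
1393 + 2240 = 3633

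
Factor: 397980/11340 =737/21=3^ (  -  1)*7^(-1)*11^1*67^1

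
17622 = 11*1602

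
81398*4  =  325592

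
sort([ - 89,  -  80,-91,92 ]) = [ - 91, - 89, - 80,92]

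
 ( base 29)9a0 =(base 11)59a5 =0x1EB3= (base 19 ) 12EC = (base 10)7859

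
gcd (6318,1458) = 486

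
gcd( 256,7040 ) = 128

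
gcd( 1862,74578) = 98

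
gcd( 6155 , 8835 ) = 5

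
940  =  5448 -4508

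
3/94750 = 3/94750 = 0.00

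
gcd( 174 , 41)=1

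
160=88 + 72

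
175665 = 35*5019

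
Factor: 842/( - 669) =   -  2^1 *3^( - 1) * 223^ ( - 1)*421^1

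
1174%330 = 184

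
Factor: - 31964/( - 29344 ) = 61/56 = 2^( - 3)*7^(-1) * 61^1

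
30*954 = 28620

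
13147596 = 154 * 85374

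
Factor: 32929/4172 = 221/28 =2^ (  -  2 )*7^( - 1)*13^1*17^1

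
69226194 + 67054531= 136280725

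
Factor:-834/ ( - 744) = 139/124= 2^( - 2)*31^( - 1)*139^1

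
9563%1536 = 347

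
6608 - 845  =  5763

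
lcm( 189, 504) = 1512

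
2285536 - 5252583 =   -  2967047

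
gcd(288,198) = 18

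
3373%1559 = 255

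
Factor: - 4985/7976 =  - 2^ ( - 3)*5^1 = - 5/8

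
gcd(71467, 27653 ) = 1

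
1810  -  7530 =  - 5720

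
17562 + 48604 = 66166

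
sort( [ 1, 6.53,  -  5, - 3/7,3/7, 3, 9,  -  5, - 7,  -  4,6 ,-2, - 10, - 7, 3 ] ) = [ - 10, - 7,-7, - 5, - 5, - 4, - 2,  -  3/7,3/7,1,3, 3,6,6.53, 9]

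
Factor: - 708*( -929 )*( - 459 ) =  - 2^2*3^4 * 17^1*59^1 * 929^1 = - 301898988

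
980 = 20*49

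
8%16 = 8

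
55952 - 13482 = 42470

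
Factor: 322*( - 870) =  - 280140 = - 2^2*3^1*5^1*7^1* 23^1 * 29^1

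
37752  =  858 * 44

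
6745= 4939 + 1806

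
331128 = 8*41391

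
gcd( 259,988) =1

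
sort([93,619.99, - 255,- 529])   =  [ - 529,- 255,93,619.99] 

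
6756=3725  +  3031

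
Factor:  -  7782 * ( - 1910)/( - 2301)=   -  4954540/767 = -  2^2*5^1*13^(  -  1 )*59^(  -  1 ) *191^1*1297^1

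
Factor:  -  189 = -3^3 * 7^1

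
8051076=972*8283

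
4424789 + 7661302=12086091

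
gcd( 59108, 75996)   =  8444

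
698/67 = 698/67 = 10.42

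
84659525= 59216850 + 25442675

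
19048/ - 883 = - 22  +  378/883 = -  21.57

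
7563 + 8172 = 15735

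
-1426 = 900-2326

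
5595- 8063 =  - 2468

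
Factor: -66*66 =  - 4356 = - 2^2*3^2*11^2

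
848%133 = 50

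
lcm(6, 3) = 6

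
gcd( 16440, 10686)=822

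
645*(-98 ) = -63210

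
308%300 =8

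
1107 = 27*41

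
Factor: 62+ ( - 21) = 41^1 = 41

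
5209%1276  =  105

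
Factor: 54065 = 5^1*11^1* 983^1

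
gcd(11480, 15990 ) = 410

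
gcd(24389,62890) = 1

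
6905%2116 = 557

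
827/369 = 2 + 89/369 = 2.24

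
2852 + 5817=8669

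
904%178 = 14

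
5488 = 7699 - 2211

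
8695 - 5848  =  2847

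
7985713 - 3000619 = 4985094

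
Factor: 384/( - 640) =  - 3^1*5^( - 1 )=- 3/5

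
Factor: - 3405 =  - 3^1  *  5^1*227^1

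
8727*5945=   51882015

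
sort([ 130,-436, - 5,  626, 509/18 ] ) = [ -436, - 5 , 509/18 , 130 , 626]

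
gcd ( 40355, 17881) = 1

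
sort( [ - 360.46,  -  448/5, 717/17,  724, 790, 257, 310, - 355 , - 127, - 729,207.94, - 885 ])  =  [ - 885 , - 729, - 360.46, - 355, - 127, - 448/5, 717/17, 207.94, 257,310, 724,790]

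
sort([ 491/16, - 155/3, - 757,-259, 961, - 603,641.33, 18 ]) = [ - 757, - 603, - 259, - 155/3, 18, 491/16,641.33, 961]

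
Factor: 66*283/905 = 2^1*3^1*5^( -1 )*11^1*181^( - 1)*283^1 = 18678/905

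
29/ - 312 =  - 29/312 = -0.09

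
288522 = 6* 48087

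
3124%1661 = 1463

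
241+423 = 664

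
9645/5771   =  9645/5771 =1.67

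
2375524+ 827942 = 3203466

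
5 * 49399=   246995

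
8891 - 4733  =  4158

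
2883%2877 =6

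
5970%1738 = 756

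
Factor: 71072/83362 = 2^4*2221^1 * 41681^ ( - 1) = 35536/41681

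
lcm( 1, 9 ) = 9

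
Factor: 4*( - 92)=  - 368 = - 2^4*23^1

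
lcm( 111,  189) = 6993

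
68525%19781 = 9182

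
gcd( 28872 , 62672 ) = 8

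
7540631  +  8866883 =16407514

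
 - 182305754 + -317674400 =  - 499980154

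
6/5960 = 3/2980 = 0.00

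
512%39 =5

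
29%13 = 3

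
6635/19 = 349 + 4/19= 349.21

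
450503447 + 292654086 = 743157533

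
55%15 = 10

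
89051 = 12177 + 76874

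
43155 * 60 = 2589300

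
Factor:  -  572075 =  - 5^2  *7^2*467^1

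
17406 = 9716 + 7690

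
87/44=87/44  =  1.98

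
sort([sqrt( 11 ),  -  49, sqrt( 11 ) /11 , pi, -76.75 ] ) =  [  -  76.75, - 49,sqrt( 11) /11, pi, sqrt( 11)]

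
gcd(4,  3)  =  1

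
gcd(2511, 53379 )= 81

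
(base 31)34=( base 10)97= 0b1100001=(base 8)141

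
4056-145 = 3911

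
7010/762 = 3505/381 = 9.20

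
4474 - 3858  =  616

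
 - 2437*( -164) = 399668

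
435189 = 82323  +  352866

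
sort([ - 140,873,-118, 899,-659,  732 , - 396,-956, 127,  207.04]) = [ - 956, - 659, - 396, - 140, - 118,127,  207.04,732, 873,899 ] 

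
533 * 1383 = 737139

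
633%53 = 50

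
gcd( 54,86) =2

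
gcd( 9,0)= 9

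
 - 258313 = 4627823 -4886136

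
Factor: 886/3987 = 2^1*3^(  -  2) =2/9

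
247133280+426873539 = 674006819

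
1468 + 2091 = 3559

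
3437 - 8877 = -5440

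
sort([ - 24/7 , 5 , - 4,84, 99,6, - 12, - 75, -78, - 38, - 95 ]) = [ - 95, - 78, - 75, - 38, - 12, - 4,-24/7, 5,6,84,99 ]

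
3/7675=3/7675 =0.00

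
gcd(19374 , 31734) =6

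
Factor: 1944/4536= 3^1*7^( - 1)  =  3/7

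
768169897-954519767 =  - 186349870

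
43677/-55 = -795+48/55 = - 794.13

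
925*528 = 488400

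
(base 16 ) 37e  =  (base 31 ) sq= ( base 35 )PJ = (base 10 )894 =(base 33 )R3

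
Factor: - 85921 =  - 11^1 * 73^1*107^1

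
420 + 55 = 475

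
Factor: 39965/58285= 7993^1*11657^( - 1 ) = 7993/11657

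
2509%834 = 7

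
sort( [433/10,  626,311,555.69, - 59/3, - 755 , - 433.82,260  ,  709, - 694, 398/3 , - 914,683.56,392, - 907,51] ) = [  -  914, - 907, - 755, - 694, - 433.82, - 59/3,  433/10,51,398/3,260,311,392,555.69,626, 683.56, 709]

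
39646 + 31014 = 70660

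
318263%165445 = 152818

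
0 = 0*165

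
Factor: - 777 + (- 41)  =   - 2^1*409^1  =  - 818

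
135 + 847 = 982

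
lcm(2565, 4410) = 251370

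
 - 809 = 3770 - 4579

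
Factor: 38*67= 2546 = 2^1*19^1*67^1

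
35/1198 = 35/1198=0.03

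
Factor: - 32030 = - 2^1* 5^1*3203^1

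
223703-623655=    - 399952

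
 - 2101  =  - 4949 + 2848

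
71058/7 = 71058/7 = 10151.14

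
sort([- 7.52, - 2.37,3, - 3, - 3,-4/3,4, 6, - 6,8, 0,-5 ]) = [-7.52, - 6, - 5, - 3 ,-3, - 2.37, - 4/3,0,3,4,  6,8] 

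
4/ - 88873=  - 1 + 88869/88873 = - 0.00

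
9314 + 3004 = 12318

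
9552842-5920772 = 3632070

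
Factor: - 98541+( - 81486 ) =-180027 = -3^2*83^1  *241^1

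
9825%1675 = 1450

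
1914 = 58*33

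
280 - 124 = 156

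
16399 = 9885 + 6514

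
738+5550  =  6288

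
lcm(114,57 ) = 114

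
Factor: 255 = 3^1*5^1* 17^1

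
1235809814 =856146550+379663264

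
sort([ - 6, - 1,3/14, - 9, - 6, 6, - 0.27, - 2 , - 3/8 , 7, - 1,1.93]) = [-9, - 6, - 6 ,-2,  -  1, - 1, - 3/8, - 0.27, 3/14,1.93 , 6, 7] 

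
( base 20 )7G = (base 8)234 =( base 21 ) 79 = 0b10011100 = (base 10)156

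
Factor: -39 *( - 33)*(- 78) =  - 2^1*3^3*11^1*13^2 = -100386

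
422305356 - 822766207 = -400460851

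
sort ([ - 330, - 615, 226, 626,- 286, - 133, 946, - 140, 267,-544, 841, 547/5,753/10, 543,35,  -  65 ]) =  [ - 615, - 544, - 330, - 286, - 140, - 133, - 65,  35,753/10, 547/5, 226,267 , 543 , 626,841, 946]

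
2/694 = 1/347 = 0.00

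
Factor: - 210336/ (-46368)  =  313/69= 3^(- 1 )*23^(-1)* 313^1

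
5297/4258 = 1 + 1039/4258 = 1.24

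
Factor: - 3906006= - 2^1 * 3^1*13^1*50077^1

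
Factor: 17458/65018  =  7^1*19^( - 1 )*43^1*59^ ( - 1) = 301/1121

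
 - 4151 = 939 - 5090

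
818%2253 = 818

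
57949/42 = 1379+31/42 = 1379.74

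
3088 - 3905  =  -817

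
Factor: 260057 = 7^1*97^1*383^1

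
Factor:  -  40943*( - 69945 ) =2863758135 = 3^1*5^1*7^1*4663^1*5849^1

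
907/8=907/8 = 113.38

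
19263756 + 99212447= 118476203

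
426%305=121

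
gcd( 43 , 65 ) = 1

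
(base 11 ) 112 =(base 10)134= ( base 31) 4a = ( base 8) 206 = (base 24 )5E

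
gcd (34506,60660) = 18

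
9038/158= 57 + 16/79 = 57.20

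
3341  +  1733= 5074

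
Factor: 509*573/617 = 291657/617=3^1*191^1*509^1 * 617^( -1 ) 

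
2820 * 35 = 98700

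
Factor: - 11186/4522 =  - 47/19=-19^(-1) * 47^1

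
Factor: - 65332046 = -2^1  *13^1*2512771^1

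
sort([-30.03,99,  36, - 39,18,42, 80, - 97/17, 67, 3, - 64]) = [ - 64, - 39, - 30.03, - 97/17, 3,18, 36,42, 67,  80, 99]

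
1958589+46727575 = 48686164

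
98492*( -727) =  - 71603684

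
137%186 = 137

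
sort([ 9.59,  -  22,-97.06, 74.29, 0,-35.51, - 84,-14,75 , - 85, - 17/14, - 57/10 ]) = [  -  97.06, - 85 , - 84,-35.51, - 22, - 14, - 57/10 , - 17/14, 0, 9.59, 74.29,75 ]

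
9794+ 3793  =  13587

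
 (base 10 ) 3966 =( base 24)6l6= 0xF7E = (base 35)38B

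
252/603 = 28/67=0.42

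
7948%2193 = 1369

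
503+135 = 638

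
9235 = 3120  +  6115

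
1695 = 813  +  882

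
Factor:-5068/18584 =  -  2^( - 1 )*7^1*23^( - 1)*101^ (  -  1)*181^1 = - 1267/4646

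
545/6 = 545/6 = 90.83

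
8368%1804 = 1152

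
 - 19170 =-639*30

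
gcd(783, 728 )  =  1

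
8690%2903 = 2884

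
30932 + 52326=83258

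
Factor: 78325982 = 2^1*7^1*5594713^1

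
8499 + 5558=14057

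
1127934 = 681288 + 446646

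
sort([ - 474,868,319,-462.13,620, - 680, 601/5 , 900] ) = [  -  680, -474,- 462.13, 601/5,  319, 620,  868,  900 ] 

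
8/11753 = 8/11753 = 0.00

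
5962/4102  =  1 +930/2051 = 1.45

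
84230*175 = 14740250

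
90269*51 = 4603719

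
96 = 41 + 55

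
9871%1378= 225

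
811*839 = 680429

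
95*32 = 3040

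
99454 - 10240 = 89214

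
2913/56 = 2913/56 = 52.02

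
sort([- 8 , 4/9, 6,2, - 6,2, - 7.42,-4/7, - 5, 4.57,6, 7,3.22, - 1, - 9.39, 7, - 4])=[-9.39,-8, - 7.42,-6,-5 , - 4, - 1 ,-4/7,4/9 , 2, 2, 3.22,4.57,6 , 6,7,7]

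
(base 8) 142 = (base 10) 98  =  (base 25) 3N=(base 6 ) 242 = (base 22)4A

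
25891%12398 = 1095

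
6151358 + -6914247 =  - 762889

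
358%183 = 175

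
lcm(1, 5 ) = 5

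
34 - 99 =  - 65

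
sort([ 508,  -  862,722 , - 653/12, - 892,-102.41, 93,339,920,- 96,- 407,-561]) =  [- 892,-862, - 561, - 407, - 102.41, - 96, - 653/12,93,339,508, 722, 920] 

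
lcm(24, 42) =168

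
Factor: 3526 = 2^1  *41^1*43^1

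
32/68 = 8/17 = 0.47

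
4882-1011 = 3871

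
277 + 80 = 357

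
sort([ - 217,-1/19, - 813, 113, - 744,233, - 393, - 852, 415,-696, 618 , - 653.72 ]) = [ - 852, - 813,-744, - 696, - 653.72, - 393, - 217 , - 1/19,113,233, 415,  618]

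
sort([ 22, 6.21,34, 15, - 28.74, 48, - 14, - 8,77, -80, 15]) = [ - 80, - 28.74 , - 14, - 8, 6.21,15,  15, 22,  34,48, 77]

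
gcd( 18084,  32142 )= 66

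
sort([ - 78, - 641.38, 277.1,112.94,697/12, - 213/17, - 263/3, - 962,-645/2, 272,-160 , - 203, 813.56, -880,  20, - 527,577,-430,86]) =[  -  962,-880,- 641.38,-527, -430, - 645/2, - 203,  -  160, - 263/3, - 78,-213/17,20,697/12, 86,112.94,  272,277.1, 577,813.56]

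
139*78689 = 10937771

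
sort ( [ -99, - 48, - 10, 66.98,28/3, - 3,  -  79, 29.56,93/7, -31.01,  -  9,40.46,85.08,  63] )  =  [ -99,  -  79, - 48, - 31.01, - 10 , - 9,-3 , 28/3,93/7,29.56,40.46,63 , 66.98, 85.08]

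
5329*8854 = 47182966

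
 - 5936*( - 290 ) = 1721440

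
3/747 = 1/249 = 0.00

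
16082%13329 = 2753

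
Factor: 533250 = 2^1*3^3*5^3*79^1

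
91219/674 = 135+229/674 = 135.34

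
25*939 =23475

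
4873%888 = 433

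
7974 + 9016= 16990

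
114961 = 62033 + 52928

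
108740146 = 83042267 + 25697879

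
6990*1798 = 12568020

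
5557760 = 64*86840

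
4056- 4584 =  - 528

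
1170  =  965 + 205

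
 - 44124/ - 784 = 11031/196 = 56.28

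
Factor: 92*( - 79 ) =-2^2*23^1*79^1 =- 7268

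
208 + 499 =707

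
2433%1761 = 672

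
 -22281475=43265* ( - 515) 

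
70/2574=35/1287 = 0.03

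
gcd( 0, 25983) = 25983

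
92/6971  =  92/6971  =  0.01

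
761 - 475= 286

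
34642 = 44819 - 10177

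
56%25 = 6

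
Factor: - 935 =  - 5^1 * 11^1*17^1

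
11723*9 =105507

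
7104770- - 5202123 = 12306893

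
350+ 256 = 606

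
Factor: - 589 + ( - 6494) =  - 7083  =  - 3^2 *787^1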